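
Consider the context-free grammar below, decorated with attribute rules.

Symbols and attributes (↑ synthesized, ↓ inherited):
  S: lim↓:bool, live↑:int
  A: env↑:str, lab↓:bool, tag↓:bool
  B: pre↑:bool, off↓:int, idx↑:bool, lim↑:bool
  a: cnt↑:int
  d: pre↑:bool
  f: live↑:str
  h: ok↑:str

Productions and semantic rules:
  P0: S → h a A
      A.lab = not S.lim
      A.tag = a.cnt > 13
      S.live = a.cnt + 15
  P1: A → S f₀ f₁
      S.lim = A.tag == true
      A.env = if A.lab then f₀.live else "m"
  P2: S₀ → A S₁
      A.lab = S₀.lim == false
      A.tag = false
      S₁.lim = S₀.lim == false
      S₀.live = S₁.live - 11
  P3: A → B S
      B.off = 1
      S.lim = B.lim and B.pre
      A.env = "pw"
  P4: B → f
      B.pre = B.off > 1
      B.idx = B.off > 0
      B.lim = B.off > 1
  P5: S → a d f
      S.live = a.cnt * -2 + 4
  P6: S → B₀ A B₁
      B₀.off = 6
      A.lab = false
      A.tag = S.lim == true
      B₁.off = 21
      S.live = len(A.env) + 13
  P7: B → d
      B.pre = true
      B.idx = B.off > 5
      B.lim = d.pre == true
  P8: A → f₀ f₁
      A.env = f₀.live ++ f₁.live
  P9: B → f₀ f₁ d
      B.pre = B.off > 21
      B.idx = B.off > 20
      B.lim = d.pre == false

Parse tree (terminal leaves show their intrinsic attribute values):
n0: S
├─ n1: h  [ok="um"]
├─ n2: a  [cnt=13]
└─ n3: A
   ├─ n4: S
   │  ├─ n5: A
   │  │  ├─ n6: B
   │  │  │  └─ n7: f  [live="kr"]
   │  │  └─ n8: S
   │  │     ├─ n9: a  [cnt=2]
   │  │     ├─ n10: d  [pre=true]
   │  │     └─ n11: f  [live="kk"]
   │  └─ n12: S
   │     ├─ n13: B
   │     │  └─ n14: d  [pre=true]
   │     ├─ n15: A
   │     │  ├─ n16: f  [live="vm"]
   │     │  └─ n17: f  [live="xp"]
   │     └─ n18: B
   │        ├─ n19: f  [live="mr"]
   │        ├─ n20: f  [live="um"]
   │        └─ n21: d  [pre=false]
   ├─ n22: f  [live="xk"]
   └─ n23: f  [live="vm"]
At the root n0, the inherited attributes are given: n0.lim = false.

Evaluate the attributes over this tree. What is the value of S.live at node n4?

1. n0.lim = false  [given at root]
2. n1.ok = "um"  [terminal]
3. n2.cnt = 13  [terminal]
4. n3.lab = true  [not S.lim]
5. n3.tag = false  [a.cnt > 13]
6. n4.lim = false  [A.tag == true]
7. n5.lab = true  [S₀.lim == false]
8. n5.tag = false  [false]
9. n6.off = 1  [1]
10. n7.live = "kr"  [terminal]
11. n6.pre = false  [B.off > 1]
12. n6.idx = true  [B.off > 0]
13. n6.lim = false  [B.off > 1]
14. n8.lim = false  [B.lim and B.pre]
15. n9.cnt = 2  [terminal]
16. n10.pre = true  [terminal]
17. n11.live = "kk"  [terminal]
18. n8.live = 0  [a.cnt * -2 + 4]
19. n5.env = "pw"  ["pw"]
20. n12.lim = true  [S₀.lim == false]
21. n13.off = 6  [6]
22. n14.pre = true  [terminal]
23. n13.pre = true  [true]
24. n13.idx = true  [B.off > 5]
25. n13.lim = true  [d.pre == true]
26. n15.lab = false  [false]
27. n15.tag = true  [S.lim == true]
28. n16.live = "vm"  [terminal]
29. n17.live = "xp"  [terminal]
30. n15.env = "vmxp"  [f₀.live ++ f₁.live]
31. n18.off = 21  [21]
32. n19.live = "mr"  [terminal]
33. n20.live = "um"  [terminal]
34. n21.pre = false  [terminal]
35. n18.pre = false  [B.off > 21]
36. n18.idx = true  [B.off > 20]
37. n18.lim = true  [d.pre == false]
38. n12.live = 17  [len(A.env) + 13]
39. n4.live = 6  [S₁.live - 11]
40. n22.live = "xk"  [terminal]
41. n23.live = "vm"  [terminal]
42. n3.env = "xk"  [if A.lab then f₀.live else "m"]
43. n0.live = 28  [a.cnt + 15]

6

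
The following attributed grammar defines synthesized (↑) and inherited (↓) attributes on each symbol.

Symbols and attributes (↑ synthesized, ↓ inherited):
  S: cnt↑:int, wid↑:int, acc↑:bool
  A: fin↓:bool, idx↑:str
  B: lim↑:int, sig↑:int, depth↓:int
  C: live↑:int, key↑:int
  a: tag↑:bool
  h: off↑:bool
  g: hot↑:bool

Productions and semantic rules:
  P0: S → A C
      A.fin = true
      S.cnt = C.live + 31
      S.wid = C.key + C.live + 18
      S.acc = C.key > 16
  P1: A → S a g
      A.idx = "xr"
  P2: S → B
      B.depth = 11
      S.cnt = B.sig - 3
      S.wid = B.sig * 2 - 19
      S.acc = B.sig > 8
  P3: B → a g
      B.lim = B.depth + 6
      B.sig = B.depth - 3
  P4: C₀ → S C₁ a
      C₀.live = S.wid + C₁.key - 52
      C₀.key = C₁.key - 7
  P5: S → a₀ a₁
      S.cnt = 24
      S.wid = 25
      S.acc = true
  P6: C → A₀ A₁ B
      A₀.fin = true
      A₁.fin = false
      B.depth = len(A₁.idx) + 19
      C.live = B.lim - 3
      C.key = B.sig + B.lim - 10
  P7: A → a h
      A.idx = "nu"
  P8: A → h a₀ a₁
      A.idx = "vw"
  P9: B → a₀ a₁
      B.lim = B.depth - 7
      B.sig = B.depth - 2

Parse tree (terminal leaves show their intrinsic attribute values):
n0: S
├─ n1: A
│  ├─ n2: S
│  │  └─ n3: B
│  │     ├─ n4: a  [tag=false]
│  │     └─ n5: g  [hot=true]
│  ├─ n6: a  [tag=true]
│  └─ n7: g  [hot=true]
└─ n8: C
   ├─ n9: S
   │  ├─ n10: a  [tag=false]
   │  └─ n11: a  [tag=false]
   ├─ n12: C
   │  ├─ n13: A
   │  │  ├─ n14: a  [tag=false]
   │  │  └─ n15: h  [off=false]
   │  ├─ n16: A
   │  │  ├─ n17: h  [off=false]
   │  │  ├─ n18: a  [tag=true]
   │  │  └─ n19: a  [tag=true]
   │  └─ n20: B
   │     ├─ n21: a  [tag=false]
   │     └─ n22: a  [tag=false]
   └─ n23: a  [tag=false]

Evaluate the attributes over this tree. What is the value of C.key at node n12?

1. n1.fin = true  [true]
2. n3.depth = 11  [11]
3. n4.tag = false  [terminal]
4. n5.hot = true  [terminal]
5. n3.lim = 17  [B.depth + 6]
6. n3.sig = 8  [B.depth - 3]
7. n2.cnt = 5  [B.sig - 3]
8. n2.wid = -3  [B.sig * 2 - 19]
9. n2.acc = false  [B.sig > 8]
10. n6.tag = true  [terminal]
11. n7.hot = true  [terminal]
12. n1.idx = "xr"  ["xr"]
13. n10.tag = false  [terminal]
14. n11.tag = false  [terminal]
15. n9.cnt = 24  [24]
16. n9.wid = 25  [25]
17. n9.acc = true  [true]
18. n13.fin = true  [true]
19. n14.tag = false  [terminal]
20. n15.off = false  [terminal]
21. n13.idx = "nu"  ["nu"]
22. n16.fin = false  [false]
23. n17.off = false  [terminal]
24. n18.tag = true  [terminal]
25. n19.tag = true  [terminal]
26. n16.idx = "vw"  ["vw"]
27. n20.depth = 21  [len(A₁.idx) + 19]
28. n21.tag = false  [terminal]
29. n22.tag = false  [terminal]
30. n20.lim = 14  [B.depth - 7]
31. n20.sig = 19  [B.depth - 2]
32. n12.live = 11  [B.lim - 3]
33. n12.key = 23  [B.sig + B.lim - 10]
34. n23.tag = false  [terminal]
35. n8.live = -4  [S.wid + C₁.key - 52]
36. n8.key = 16  [C₁.key - 7]
37. n0.cnt = 27  [C.live + 31]
38. n0.wid = 30  [C.key + C.live + 18]
39. n0.acc = false  [C.key > 16]

23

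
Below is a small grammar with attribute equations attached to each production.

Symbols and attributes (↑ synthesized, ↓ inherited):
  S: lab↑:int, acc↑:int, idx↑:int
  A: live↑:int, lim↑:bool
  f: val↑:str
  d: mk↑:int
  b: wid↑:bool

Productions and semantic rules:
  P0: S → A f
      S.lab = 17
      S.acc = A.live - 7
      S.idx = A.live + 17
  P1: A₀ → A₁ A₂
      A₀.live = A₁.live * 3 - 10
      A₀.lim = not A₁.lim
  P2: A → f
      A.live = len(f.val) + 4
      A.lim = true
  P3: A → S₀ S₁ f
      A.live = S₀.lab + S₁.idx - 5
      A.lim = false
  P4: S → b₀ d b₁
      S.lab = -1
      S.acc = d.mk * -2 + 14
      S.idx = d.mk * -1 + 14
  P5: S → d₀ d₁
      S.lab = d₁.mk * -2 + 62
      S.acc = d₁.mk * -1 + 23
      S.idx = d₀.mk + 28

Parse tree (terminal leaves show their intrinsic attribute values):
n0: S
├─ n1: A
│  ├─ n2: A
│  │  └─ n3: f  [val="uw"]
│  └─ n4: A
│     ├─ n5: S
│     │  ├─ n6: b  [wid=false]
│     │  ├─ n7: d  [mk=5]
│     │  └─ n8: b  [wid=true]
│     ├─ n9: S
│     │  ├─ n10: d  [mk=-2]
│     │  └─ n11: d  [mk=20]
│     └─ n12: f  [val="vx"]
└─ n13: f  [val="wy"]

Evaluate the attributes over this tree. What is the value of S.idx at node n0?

25

1. n3.val = "uw"  [terminal]
2. n2.live = 6  [len(f.val) + 4]
3. n2.lim = true  [true]
4. n6.wid = false  [terminal]
5. n7.mk = 5  [terminal]
6. n8.wid = true  [terminal]
7. n5.lab = -1  [-1]
8. n5.acc = 4  [d.mk * -2 + 14]
9. n5.idx = 9  [d.mk * -1 + 14]
10. n10.mk = -2  [terminal]
11. n11.mk = 20  [terminal]
12. n9.lab = 22  [d₁.mk * -2 + 62]
13. n9.acc = 3  [d₁.mk * -1 + 23]
14. n9.idx = 26  [d₀.mk + 28]
15. n12.val = "vx"  [terminal]
16. n4.live = 20  [S₀.lab + S₁.idx - 5]
17. n4.lim = false  [false]
18. n1.live = 8  [A₁.live * 3 - 10]
19. n1.lim = false  [not A₁.lim]
20. n13.val = "wy"  [terminal]
21. n0.lab = 17  [17]
22. n0.acc = 1  [A.live - 7]
23. n0.idx = 25  [A.live + 17]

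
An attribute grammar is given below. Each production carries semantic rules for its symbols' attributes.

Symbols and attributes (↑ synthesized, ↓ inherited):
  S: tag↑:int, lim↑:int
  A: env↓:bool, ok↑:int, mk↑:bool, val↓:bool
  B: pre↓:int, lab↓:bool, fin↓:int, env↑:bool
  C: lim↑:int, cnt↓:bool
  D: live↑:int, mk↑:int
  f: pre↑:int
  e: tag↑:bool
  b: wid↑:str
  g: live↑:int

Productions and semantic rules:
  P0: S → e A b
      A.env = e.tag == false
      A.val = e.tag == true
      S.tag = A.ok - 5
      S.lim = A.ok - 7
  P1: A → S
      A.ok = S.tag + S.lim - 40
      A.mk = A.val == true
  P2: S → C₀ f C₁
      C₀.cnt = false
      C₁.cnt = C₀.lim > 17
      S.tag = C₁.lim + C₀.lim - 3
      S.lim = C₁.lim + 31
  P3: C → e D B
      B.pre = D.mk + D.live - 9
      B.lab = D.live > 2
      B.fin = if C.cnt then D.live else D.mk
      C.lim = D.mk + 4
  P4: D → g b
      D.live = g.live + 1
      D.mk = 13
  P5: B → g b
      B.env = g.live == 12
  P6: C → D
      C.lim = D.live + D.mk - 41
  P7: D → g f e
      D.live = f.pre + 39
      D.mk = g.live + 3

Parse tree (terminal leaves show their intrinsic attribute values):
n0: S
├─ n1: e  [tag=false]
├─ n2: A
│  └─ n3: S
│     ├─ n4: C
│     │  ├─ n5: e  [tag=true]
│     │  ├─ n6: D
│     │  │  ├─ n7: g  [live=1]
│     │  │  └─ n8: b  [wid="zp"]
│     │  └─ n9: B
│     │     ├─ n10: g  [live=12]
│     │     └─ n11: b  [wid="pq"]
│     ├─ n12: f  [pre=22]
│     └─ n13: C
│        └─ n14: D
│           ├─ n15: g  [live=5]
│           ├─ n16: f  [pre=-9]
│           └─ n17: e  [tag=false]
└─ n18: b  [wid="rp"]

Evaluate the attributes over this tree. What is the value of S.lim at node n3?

28

1. n1.tag = false  [terminal]
2. n2.env = true  [e.tag == false]
3. n2.val = false  [e.tag == true]
4. n4.cnt = false  [false]
5. n5.tag = true  [terminal]
6. n7.live = 1  [terminal]
7. n8.wid = "zp"  [terminal]
8. n6.live = 2  [g.live + 1]
9. n6.mk = 13  [13]
10. n9.pre = 6  [D.mk + D.live - 9]
11. n9.lab = false  [D.live > 2]
12. n9.fin = 13  [if C.cnt then D.live else D.mk]
13. n10.live = 12  [terminal]
14. n11.wid = "pq"  [terminal]
15. n9.env = true  [g.live == 12]
16. n4.lim = 17  [D.mk + 4]
17. n12.pre = 22  [terminal]
18. n13.cnt = false  [C₀.lim > 17]
19. n15.live = 5  [terminal]
20. n16.pre = -9  [terminal]
21. n17.tag = false  [terminal]
22. n14.live = 30  [f.pre + 39]
23. n14.mk = 8  [g.live + 3]
24. n13.lim = -3  [D.live + D.mk - 41]
25. n3.tag = 11  [C₁.lim + C₀.lim - 3]
26. n3.lim = 28  [C₁.lim + 31]
27. n2.ok = -1  [S.tag + S.lim - 40]
28. n2.mk = false  [A.val == true]
29. n18.wid = "rp"  [terminal]
30. n0.tag = -6  [A.ok - 5]
31. n0.lim = -8  [A.ok - 7]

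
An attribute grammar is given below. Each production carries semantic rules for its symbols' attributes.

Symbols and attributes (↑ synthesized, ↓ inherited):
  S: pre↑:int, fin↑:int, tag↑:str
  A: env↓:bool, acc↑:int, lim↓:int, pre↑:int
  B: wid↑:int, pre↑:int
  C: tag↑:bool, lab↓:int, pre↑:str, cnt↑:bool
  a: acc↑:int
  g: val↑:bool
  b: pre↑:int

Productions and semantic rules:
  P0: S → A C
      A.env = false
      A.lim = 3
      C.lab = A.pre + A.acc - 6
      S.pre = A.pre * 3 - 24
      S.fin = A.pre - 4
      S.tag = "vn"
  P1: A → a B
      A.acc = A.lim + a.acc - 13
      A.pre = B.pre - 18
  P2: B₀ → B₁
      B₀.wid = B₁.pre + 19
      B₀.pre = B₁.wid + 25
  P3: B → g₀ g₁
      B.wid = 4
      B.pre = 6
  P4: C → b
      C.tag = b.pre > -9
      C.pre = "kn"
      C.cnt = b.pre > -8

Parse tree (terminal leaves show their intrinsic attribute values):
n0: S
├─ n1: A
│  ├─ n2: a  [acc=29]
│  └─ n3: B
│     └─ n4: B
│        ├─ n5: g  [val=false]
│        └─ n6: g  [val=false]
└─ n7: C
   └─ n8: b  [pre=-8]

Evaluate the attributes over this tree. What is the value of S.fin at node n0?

1. n1.env = false  [false]
2. n1.lim = 3  [3]
3. n2.acc = 29  [terminal]
4. n5.val = false  [terminal]
5. n6.val = false  [terminal]
6. n4.wid = 4  [4]
7. n4.pre = 6  [6]
8. n3.wid = 25  [B₁.pre + 19]
9. n3.pre = 29  [B₁.wid + 25]
10. n1.acc = 19  [A.lim + a.acc - 13]
11. n1.pre = 11  [B.pre - 18]
12. n7.lab = 24  [A.pre + A.acc - 6]
13. n8.pre = -8  [terminal]
14. n7.tag = true  [b.pre > -9]
15. n7.pre = "kn"  ["kn"]
16. n7.cnt = false  [b.pre > -8]
17. n0.pre = 9  [A.pre * 3 - 24]
18. n0.fin = 7  [A.pre - 4]
19. n0.tag = "vn"  ["vn"]

7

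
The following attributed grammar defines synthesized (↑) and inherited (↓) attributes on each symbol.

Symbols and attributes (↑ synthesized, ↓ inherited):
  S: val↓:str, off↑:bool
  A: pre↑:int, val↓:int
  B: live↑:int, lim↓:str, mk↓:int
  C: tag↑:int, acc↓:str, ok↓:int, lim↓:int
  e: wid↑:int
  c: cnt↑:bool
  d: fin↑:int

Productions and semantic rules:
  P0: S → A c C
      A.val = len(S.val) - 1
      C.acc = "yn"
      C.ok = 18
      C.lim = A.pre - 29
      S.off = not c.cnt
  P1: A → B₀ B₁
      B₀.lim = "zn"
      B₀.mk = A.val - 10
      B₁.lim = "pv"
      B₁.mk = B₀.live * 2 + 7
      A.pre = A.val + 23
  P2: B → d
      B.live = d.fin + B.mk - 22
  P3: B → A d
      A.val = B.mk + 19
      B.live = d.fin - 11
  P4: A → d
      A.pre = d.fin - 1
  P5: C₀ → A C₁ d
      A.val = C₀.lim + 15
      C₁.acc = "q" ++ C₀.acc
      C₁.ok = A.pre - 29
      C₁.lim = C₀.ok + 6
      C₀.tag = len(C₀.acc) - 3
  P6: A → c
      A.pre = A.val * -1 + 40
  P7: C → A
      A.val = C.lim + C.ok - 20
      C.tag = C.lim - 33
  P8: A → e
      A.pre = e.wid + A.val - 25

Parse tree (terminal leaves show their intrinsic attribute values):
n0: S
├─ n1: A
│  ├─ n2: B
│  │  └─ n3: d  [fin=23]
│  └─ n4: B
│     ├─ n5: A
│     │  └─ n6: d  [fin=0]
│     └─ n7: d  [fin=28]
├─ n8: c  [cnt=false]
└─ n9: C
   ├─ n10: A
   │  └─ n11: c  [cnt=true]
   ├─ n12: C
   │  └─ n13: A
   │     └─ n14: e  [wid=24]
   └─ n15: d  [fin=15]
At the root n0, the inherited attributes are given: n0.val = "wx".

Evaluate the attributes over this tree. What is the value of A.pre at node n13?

4

1. n0.val = "wx"  [given at root]
2. n1.val = 1  [len(S.val) - 1]
3. n2.lim = "zn"  ["zn"]
4. n2.mk = -9  [A.val - 10]
5. n3.fin = 23  [terminal]
6. n2.live = -8  [d.fin + B.mk - 22]
7. n4.lim = "pv"  ["pv"]
8. n4.mk = -9  [B₀.live * 2 + 7]
9. n5.val = 10  [B.mk + 19]
10. n6.fin = 0  [terminal]
11. n5.pre = -1  [d.fin - 1]
12. n7.fin = 28  [terminal]
13. n4.live = 17  [d.fin - 11]
14. n1.pre = 24  [A.val + 23]
15. n8.cnt = false  [terminal]
16. n9.acc = "yn"  ["yn"]
17. n9.ok = 18  [18]
18. n9.lim = -5  [A.pre - 29]
19. n10.val = 10  [C₀.lim + 15]
20. n11.cnt = true  [terminal]
21. n10.pre = 30  [A.val * -1 + 40]
22. n12.acc = "qyn"  ["q" ++ C₀.acc]
23. n12.ok = 1  [A.pre - 29]
24. n12.lim = 24  [C₀.ok + 6]
25. n13.val = 5  [C.lim + C.ok - 20]
26. n14.wid = 24  [terminal]
27. n13.pre = 4  [e.wid + A.val - 25]
28. n12.tag = -9  [C.lim - 33]
29. n15.fin = 15  [terminal]
30. n9.tag = -1  [len(C₀.acc) - 3]
31. n0.off = true  [not c.cnt]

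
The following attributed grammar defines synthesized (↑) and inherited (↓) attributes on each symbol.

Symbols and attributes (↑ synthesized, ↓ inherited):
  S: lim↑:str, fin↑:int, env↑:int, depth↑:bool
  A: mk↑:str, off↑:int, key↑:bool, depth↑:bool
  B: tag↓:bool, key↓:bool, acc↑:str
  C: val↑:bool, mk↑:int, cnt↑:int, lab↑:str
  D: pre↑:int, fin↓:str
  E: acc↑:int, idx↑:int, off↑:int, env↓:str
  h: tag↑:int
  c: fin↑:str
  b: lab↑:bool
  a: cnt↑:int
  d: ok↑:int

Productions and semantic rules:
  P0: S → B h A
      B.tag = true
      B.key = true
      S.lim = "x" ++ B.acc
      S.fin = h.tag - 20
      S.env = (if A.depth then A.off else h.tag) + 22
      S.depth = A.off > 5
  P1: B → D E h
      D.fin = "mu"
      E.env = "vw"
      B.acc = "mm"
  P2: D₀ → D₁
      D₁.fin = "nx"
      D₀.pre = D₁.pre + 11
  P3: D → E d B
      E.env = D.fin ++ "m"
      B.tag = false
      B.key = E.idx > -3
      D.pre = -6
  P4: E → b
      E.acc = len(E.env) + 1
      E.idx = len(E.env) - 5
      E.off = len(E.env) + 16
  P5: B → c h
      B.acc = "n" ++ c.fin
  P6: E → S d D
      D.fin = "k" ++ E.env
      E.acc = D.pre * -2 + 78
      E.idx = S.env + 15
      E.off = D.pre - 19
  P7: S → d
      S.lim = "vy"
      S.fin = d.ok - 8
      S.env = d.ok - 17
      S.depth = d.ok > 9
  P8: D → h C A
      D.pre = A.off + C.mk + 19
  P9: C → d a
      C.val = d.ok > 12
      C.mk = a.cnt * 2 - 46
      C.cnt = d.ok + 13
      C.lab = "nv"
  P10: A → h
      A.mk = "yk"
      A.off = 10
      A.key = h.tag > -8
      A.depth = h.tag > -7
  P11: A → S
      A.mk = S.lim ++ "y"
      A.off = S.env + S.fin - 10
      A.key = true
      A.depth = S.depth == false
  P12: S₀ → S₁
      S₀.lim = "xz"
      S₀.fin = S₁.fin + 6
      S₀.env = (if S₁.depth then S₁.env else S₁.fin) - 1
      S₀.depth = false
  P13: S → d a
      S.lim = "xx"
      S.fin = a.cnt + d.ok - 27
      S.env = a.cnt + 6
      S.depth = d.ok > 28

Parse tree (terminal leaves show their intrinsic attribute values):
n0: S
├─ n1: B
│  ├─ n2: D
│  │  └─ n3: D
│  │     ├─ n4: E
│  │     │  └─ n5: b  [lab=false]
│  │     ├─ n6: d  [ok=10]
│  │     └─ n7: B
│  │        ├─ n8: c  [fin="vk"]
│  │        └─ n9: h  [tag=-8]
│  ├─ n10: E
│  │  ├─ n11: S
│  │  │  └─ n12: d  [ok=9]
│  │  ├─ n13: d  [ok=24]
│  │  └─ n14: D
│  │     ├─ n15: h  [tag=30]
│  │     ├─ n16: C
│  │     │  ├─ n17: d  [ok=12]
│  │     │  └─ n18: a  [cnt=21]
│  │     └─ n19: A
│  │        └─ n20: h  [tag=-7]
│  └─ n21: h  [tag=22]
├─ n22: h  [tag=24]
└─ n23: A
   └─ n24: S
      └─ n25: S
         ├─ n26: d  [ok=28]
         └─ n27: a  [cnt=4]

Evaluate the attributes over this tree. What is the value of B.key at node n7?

true

1. n1.tag = true  [true]
2. n1.key = true  [true]
3. n2.fin = "mu"  ["mu"]
4. n3.fin = "nx"  ["nx"]
5. n4.env = "nxm"  [D.fin ++ "m"]
6. n5.lab = false  [terminal]
7. n4.acc = 4  [len(E.env) + 1]
8. n4.idx = -2  [len(E.env) - 5]
9. n4.off = 19  [len(E.env) + 16]
10. n6.ok = 10  [terminal]
11. n7.tag = false  [false]
12. n7.key = true  [E.idx > -3]
13. n8.fin = "vk"  [terminal]
14. n9.tag = -8  [terminal]
15. n7.acc = "nvk"  ["n" ++ c.fin]
16. n3.pre = -6  [-6]
17. n2.pre = 5  [D₁.pre + 11]
18. n10.env = "vw"  ["vw"]
19. n12.ok = 9  [terminal]
20. n11.lim = "vy"  ["vy"]
21. n11.fin = 1  [d.ok - 8]
22. n11.env = -8  [d.ok - 17]
23. n11.depth = false  [d.ok > 9]
24. n13.ok = 24  [terminal]
25. n14.fin = "kvw"  ["k" ++ E.env]
26. n15.tag = 30  [terminal]
27. n17.ok = 12  [terminal]
28. n18.cnt = 21  [terminal]
29. n16.val = false  [d.ok > 12]
30. n16.mk = -4  [a.cnt * 2 - 46]
31. n16.cnt = 25  [d.ok + 13]
32. n16.lab = "nv"  ["nv"]
33. n20.tag = -7  [terminal]
34. n19.mk = "yk"  ["yk"]
35. n19.off = 10  [10]
36. n19.key = true  [h.tag > -8]
37. n19.depth = false  [h.tag > -7]
38. n14.pre = 25  [A.off + C.mk + 19]
39. n10.acc = 28  [D.pre * -2 + 78]
40. n10.idx = 7  [S.env + 15]
41. n10.off = 6  [D.pre - 19]
42. n21.tag = 22  [terminal]
43. n1.acc = "mm"  ["mm"]
44. n22.tag = 24  [terminal]
45. n26.ok = 28  [terminal]
46. n27.cnt = 4  [terminal]
47. n25.lim = "xx"  ["xx"]
48. n25.fin = 5  [a.cnt + d.ok - 27]
49. n25.env = 10  [a.cnt + 6]
50. n25.depth = false  [d.ok > 28]
51. n24.lim = "xz"  ["xz"]
52. n24.fin = 11  [S₁.fin + 6]
53. n24.env = 4  [(if S₁.depth then S₁.env else S₁.fin) - 1]
54. n24.depth = false  [false]
55. n23.mk = "xzy"  [S.lim ++ "y"]
56. n23.off = 5  [S.env + S.fin - 10]
57. n23.key = true  [true]
58. n23.depth = true  [S.depth == false]
59. n0.lim = "xmm"  ["x" ++ B.acc]
60. n0.fin = 4  [h.tag - 20]
61. n0.env = 27  [(if A.depth then A.off else h.tag) + 22]
62. n0.depth = false  [A.off > 5]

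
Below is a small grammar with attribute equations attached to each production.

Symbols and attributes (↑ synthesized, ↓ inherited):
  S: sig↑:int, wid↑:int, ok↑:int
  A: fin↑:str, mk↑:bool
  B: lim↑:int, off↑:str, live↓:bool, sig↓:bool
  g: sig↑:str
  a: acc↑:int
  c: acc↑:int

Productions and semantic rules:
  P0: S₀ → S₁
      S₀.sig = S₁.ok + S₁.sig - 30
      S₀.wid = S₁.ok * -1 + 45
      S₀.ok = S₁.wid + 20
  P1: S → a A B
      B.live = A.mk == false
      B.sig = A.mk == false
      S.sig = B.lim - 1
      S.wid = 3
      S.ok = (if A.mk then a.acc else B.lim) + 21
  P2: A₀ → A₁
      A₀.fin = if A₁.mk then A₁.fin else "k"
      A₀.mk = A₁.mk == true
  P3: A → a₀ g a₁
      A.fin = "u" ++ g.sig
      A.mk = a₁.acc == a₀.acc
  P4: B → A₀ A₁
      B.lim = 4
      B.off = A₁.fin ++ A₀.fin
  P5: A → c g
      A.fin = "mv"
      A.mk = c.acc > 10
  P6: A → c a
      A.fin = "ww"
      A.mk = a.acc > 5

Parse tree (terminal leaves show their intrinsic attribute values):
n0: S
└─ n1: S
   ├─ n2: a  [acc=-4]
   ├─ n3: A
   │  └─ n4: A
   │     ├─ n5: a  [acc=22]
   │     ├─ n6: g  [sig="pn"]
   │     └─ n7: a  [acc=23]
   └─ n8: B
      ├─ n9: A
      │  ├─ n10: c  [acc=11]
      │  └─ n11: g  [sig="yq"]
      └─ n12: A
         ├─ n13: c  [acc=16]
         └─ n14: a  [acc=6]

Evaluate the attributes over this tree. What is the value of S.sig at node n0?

-2

1. n2.acc = -4  [terminal]
2. n5.acc = 22  [terminal]
3. n6.sig = "pn"  [terminal]
4. n7.acc = 23  [terminal]
5. n4.fin = "upn"  ["u" ++ g.sig]
6. n4.mk = false  [a₁.acc == a₀.acc]
7. n3.fin = "k"  [if A₁.mk then A₁.fin else "k"]
8. n3.mk = false  [A₁.mk == true]
9. n8.live = true  [A.mk == false]
10. n8.sig = true  [A.mk == false]
11. n10.acc = 11  [terminal]
12. n11.sig = "yq"  [terminal]
13. n9.fin = "mv"  ["mv"]
14. n9.mk = true  [c.acc > 10]
15. n13.acc = 16  [terminal]
16. n14.acc = 6  [terminal]
17. n12.fin = "ww"  ["ww"]
18. n12.mk = true  [a.acc > 5]
19. n8.lim = 4  [4]
20. n8.off = "wwmv"  [A₁.fin ++ A₀.fin]
21. n1.sig = 3  [B.lim - 1]
22. n1.wid = 3  [3]
23. n1.ok = 25  [(if A.mk then a.acc else B.lim) + 21]
24. n0.sig = -2  [S₁.ok + S₁.sig - 30]
25. n0.wid = 20  [S₁.ok * -1 + 45]
26. n0.ok = 23  [S₁.wid + 20]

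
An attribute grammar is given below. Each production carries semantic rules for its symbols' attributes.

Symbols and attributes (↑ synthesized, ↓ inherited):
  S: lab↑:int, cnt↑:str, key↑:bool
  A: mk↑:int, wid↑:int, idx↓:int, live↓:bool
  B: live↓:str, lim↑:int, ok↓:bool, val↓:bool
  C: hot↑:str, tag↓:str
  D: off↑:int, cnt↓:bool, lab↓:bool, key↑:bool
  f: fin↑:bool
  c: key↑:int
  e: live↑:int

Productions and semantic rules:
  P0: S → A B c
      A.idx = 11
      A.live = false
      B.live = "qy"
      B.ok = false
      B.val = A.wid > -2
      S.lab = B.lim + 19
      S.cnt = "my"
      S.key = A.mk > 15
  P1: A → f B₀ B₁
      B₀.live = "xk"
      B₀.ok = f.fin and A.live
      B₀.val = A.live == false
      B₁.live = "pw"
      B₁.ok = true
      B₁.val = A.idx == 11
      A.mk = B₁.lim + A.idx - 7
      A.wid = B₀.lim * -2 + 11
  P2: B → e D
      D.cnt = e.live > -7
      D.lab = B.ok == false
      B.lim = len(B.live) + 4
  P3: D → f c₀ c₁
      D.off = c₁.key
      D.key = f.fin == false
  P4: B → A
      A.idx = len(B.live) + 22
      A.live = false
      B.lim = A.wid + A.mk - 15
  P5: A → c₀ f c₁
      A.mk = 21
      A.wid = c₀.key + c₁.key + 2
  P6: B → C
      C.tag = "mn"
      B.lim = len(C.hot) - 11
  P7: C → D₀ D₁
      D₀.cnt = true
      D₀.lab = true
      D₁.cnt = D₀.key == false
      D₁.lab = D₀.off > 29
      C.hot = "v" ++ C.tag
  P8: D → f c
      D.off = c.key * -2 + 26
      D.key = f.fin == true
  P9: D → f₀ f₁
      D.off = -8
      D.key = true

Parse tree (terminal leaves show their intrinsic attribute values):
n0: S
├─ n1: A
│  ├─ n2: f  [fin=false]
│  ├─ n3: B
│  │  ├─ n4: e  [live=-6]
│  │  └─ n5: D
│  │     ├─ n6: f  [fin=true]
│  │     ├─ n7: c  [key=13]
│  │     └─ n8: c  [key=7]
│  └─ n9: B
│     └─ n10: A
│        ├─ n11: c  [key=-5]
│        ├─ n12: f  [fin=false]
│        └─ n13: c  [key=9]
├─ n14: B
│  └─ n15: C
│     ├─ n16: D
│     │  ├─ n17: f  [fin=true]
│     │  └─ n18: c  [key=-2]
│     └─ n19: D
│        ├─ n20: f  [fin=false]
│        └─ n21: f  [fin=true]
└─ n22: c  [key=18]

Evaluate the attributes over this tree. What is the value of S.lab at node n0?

1. n1.idx = 11  [11]
2. n1.live = false  [false]
3. n2.fin = false  [terminal]
4. n3.live = "xk"  ["xk"]
5. n3.ok = false  [f.fin and A.live]
6. n3.val = true  [A.live == false]
7. n4.live = -6  [terminal]
8. n5.cnt = true  [e.live > -7]
9. n5.lab = true  [B.ok == false]
10. n6.fin = true  [terminal]
11. n7.key = 13  [terminal]
12. n8.key = 7  [terminal]
13. n5.off = 7  [c₁.key]
14. n5.key = false  [f.fin == false]
15. n3.lim = 6  [len(B.live) + 4]
16. n9.live = "pw"  ["pw"]
17. n9.ok = true  [true]
18. n9.val = true  [A.idx == 11]
19. n10.idx = 24  [len(B.live) + 22]
20. n10.live = false  [false]
21. n11.key = -5  [terminal]
22. n12.fin = false  [terminal]
23. n13.key = 9  [terminal]
24. n10.mk = 21  [21]
25. n10.wid = 6  [c₀.key + c₁.key + 2]
26. n9.lim = 12  [A.wid + A.mk - 15]
27. n1.mk = 16  [B₁.lim + A.idx - 7]
28. n1.wid = -1  [B₀.lim * -2 + 11]
29. n14.live = "qy"  ["qy"]
30. n14.ok = false  [false]
31. n14.val = true  [A.wid > -2]
32. n15.tag = "mn"  ["mn"]
33. n16.cnt = true  [true]
34. n16.lab = true  [true]
35. n17.fin = true  [terminal]
36. n18.key = -2  [terminal]
37. n16.off = 30  [c.key * -2 + 26]
38. n16.key = true  [f.fin == true]
39. n19.cnt = false  [D₀.key == false]
40. n19.lab = true  [D₀.off > 29]
41. n20.fin = false  [terminal]
42. n21.fin = true  [terminal]
43. n19.off = -8  [-8]
44. n19.key = true  [true]
45. n15.hot = "vmn"  ["v" ++ C.tag]
46. n14.lim = -8  [len(C.hot) - 11]
47. n22.key = 18  [terminal]
48. n0.lab = 11  [B.lim + 19]
49. n0.cnt = "my"  ["my"]
50. n0.key = true  [A.mk > 15]

11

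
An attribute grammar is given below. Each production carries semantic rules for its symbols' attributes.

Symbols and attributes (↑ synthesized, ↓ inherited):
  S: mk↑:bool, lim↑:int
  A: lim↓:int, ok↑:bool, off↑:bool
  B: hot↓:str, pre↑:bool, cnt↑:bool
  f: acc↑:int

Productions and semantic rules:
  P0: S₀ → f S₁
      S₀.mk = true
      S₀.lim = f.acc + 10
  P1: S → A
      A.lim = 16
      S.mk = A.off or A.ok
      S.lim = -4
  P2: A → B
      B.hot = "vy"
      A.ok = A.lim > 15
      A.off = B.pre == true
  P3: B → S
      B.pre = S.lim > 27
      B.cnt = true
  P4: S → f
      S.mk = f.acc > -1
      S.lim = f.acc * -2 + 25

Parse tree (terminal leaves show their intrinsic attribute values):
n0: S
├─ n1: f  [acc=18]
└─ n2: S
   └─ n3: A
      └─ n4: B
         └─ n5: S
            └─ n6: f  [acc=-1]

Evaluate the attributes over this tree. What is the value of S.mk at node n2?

true

1. n1.acc = 18  [terminal]
2. n3.lim = 16  [16]
3. n4.hot = "vy"  ["vy"]
4. n6.acc = -1  [terminal]
5. n5.mk = false  [f.acc > -1]
6. n5.lim = 27  [f.acc * -2 + 25]
7. n4.pre = false  [S.lim > 27]
8. n4.cnt = true  [true]
9. n3.ok = true  [A.lim > 15]
10. n3.off = false  [B.pre == true]
11. n2.mk = true  [A.off or A.ok]
12. n2.lim = -4  [-4]
13. n0.mk = true  [true]
14. n0.lim = 28  [f.acc + 10]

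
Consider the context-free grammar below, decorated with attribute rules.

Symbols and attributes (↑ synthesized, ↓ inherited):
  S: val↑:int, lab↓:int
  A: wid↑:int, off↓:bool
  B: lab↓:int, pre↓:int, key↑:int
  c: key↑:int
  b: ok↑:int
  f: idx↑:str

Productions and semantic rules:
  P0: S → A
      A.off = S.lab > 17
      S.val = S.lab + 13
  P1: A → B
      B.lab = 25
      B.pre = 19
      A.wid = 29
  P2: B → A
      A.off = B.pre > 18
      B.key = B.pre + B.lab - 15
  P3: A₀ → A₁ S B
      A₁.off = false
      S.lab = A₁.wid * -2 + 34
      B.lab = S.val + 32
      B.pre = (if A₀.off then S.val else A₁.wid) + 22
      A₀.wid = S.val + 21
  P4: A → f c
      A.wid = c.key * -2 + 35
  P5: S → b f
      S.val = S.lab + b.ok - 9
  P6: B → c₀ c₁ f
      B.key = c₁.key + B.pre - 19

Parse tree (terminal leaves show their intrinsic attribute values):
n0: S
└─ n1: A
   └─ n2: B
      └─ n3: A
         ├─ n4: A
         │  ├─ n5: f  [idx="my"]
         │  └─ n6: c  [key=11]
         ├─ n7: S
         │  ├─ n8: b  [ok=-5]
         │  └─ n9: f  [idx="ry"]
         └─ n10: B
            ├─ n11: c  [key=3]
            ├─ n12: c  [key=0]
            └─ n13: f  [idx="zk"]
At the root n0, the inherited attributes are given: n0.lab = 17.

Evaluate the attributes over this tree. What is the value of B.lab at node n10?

26

1. n0.lab = 17  [given at root]
2. n1.off = false  [S.lab > 17]
3. n2.lab = 25  [25]
4. n2.pre = 19  [19]
5. n3.off = true  [B.pre > 18]
6. n4.off = false  [false]
7. n5.idx = "my"  [terminal]
8. n6.key = 11  [terminal]
9. n4.wid = 13  [c.key * -2 + 35]
10. n7.lab = 8  [A₁.wid * -2 + 34]
11. n8.ok = -5  [terminal]
12. n9.idx = "ry"  [terminal]
13. n7.val = -6  [S.lab + b.ok - 9]
14. n10.lab = 26  [S.val + 32]
15. n10.pre = 16  [(if A₀.off then S.val else A₁.wid) + 22]
16. n11.key = 3  [terminal]
17. n12.key = 0  [terminal]
18. n13.idx = "zk"  [terminal]
19. n10.key = -3  [c₁.key + B.pre - 19]
20. n3.wid = 15  [S.val + 21]
21. n2.key = 29  [B.pre + B.lab - 15]
22. n1.wid = 29  [29]
23. n0.val = 30  [S.lab + 13]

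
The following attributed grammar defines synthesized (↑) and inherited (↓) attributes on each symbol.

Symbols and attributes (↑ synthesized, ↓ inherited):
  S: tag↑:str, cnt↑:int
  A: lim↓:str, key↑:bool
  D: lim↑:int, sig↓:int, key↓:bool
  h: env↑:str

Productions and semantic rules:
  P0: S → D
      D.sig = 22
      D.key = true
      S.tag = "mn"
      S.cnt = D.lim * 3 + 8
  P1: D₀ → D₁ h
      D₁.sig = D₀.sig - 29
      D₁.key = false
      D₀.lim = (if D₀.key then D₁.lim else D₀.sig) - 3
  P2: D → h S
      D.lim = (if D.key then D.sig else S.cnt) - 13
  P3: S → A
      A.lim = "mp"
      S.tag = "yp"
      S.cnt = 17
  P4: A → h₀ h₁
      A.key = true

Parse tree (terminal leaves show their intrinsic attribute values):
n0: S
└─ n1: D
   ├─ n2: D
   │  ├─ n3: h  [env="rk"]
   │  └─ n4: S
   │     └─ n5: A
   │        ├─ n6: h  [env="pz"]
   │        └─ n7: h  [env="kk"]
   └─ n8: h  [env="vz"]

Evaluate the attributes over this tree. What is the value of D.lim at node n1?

1

1. n1.sig = 22  [22]
2. n1.key = true  [true]
3. n2.sig = -7  [D₀.sig - 29]
4. n2.key = false  [false]
5. n3.env = "rk"  [terminal]
6. n5.lim = "mp"  ["mp"]
7. n6.env = "pz"  [terminal]
8. n7.env = "kk"  [terminal]
9. n5.key = true  [true]
10. n4.tag = "yp"  ["yp"]
11. n4.cnt = 17  [17]
12. n2.lim = 4  [(if D.key then D.sig else S.cnt) - 13]
13. n8.env = "vz"  [terminal]
14. n1.lim = 1  [(if D₀.key then D₁.lim else D₀.sig) - 3]
15. n0.tag = "mn"  ["mn"]
16. n0.cnt = 11  [D.lim * 3 + 8]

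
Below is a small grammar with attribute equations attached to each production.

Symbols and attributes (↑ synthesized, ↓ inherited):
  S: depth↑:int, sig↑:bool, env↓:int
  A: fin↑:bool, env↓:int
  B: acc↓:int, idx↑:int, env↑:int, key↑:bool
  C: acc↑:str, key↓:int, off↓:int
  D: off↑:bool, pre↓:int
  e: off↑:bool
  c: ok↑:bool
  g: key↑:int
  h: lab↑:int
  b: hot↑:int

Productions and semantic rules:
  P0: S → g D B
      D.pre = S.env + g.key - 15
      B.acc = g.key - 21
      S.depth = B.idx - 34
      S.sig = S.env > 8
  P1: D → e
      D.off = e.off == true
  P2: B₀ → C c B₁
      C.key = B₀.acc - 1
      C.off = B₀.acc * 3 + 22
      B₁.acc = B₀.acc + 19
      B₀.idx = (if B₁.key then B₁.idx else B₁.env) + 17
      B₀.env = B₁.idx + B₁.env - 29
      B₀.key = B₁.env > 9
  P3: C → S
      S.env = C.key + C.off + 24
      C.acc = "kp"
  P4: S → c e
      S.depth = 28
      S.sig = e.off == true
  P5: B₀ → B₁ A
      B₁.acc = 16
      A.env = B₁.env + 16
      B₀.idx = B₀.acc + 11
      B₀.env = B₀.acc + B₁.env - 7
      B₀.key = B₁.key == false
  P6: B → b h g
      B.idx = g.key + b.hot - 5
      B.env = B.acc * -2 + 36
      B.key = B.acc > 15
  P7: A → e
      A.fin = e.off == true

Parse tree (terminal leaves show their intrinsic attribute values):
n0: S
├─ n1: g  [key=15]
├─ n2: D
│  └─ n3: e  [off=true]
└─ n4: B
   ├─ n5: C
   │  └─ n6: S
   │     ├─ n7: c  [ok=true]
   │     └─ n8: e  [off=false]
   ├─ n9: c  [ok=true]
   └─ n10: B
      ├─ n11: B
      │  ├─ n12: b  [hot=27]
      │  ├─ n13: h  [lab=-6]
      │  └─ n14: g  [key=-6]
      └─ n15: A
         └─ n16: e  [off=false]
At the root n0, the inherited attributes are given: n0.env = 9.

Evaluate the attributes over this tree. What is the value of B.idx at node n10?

1. n0.env = 9  [given at root]
2. n1.key = 15  [terminal]
3. n2.pre = 9  [S.env + g.key - 15]
4. n3.off = true  [terminal]
5. n2.off = true  [e.off == true]
6. n4.acc = -6  [g.key - 21]
7. n5.key = -7  [B₀.acc - 1]
8. n5.off = 4  [B₀.acc * 3 + 22]
9. n6.env = 21  [C.key + C.off + 24]
10. n7.ok = true  [terminal]
11. n8.off = false  [terminal]
12. n6.depth = 28  [28]
13. n6.sig = false  [e.off == true]
14. n5.acc = "kp"  ["kp"]
15. n9.ok = true  [terminal]
16. n10.acc = 13  [B₀.acc + 19]
17. n11.acc = 16  [16]
18. n12.hot = 27  [terminal]
19. n13.lab = -6  [terminal]
20. n14.key = -6  [terminal]
21. n11.idx = 16  [g.key + b.hot - 5]
22. n11.env = 4  [B.acc * -2 + 36]
23. n11.key = true  [B.acc > 15]
24. n15.env = 20  [B₁.env + 16]
25. n16.off = false  [terminal]
26. n15.fin = false  [e.off == true]
27. n10.idx = 24  [B₀.acc + 11]
28. n10.env = 10  [B₀.acc + B₁.env - 7]
29. n10.key = false  [B₁.key == false]
30. n4.idx = 27  [(if B₁.key then B₁.idx else B₁.env) + 17]
31. n4.env = 5  [B₁.idx + B₁.env - 29]
32. n4.key = true  [B₁.env > 9]
33. n0.depth = -7  [B.idx - 34]
34. n0.sig = true  [S.env > 8]

24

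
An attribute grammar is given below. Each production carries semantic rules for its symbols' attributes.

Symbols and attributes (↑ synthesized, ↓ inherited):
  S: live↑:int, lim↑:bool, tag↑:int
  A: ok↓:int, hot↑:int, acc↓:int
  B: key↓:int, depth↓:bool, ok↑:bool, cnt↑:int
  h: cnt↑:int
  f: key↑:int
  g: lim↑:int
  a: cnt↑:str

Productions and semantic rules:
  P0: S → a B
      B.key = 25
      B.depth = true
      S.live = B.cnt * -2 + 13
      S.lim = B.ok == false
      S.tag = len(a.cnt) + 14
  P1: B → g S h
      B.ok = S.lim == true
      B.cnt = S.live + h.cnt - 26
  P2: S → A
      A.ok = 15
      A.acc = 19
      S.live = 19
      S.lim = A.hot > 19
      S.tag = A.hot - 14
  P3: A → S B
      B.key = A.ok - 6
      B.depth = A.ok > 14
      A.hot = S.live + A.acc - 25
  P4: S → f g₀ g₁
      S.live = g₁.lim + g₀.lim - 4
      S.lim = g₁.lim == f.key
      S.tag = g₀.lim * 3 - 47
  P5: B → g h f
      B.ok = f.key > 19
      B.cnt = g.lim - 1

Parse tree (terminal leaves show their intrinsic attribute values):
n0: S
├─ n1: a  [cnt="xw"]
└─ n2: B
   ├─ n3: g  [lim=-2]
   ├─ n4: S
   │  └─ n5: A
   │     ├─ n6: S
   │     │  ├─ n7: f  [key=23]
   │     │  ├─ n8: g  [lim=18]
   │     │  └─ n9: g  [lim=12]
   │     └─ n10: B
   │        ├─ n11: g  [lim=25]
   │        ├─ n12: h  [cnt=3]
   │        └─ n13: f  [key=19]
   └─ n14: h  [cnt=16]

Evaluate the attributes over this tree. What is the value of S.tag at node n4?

1. n1.cnt = "xw"  [terminal]
2. n2.key = 25  [25]
3. n2.depth = true  [true]
4. n3.lim = -2  [terminal]
5. n5.ok = 15  [15]
6. n5.acc = 19  [19]
7. n7.key = 23  [terminal]
8. n8.lim = 18  [terminal]
9. n9.lim = 12  [terminal]
10. n6.live = 26  [g₁.lim + g₀.lim - 4]
11. n6.lim = false  [g₁.lim == f.key]
12. n6.tag = 7  [g₀.lim * 3 - 47]
13. n10.key = 9  [A.ok - 6]
14. n10.depth = true  [A.ok > 14]
15. n11.lim = 25  [terminal]
16. n12.cnt = 3  [terminal]
17. n13.key = 19  [terminal]
18. n10.ok = false  [f.key > 19]
19. n10.cnt = 24  [g.lim - 1]
20. n5.hot = 20  [S.live + A.acc - 25]
21. n4.live = 19  [19]
22. n4.lim = true  [A.hot > 19]
23. n4.tag = 6  [A.hot - 14]
24. n14.cnt = 16  [terminal]
25. n2.ok = true  [S.lim == true]
26. n2.cnt = 9  [S.live + h.cnt - 26]
27. n0.live = -5  [B.cnt * -2 + 13]
28. n0.lim = false  [B.ok == false]
29. n0.tag = 16  [len(a.cnt) + 14]

6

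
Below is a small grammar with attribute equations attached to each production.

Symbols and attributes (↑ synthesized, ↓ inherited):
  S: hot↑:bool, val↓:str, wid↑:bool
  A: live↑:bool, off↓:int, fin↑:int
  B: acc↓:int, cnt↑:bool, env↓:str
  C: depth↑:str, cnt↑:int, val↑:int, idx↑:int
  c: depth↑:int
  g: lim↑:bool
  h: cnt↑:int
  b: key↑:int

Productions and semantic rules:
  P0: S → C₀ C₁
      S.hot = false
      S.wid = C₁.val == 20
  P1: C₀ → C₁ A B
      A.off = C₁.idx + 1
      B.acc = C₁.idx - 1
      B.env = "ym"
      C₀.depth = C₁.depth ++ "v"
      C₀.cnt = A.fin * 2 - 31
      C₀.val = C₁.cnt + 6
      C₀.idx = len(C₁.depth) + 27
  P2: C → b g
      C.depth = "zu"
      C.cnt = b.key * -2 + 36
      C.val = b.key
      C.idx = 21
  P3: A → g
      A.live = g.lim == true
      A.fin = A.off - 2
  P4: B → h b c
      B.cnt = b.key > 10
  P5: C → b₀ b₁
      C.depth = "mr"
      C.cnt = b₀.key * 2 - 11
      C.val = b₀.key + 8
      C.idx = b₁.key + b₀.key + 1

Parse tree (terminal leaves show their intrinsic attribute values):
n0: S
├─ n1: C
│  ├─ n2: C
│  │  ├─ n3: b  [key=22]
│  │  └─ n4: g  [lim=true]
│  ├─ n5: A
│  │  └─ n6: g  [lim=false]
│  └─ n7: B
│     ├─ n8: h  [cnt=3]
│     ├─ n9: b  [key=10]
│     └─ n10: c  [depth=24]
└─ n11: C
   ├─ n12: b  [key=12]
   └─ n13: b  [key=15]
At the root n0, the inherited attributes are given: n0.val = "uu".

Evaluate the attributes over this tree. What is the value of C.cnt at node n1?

9

1. n0.val = "uu"  [given at root]
2. n3.key = 22  [terminal]
3. n4.lim = true  [terminal]
4. n2.depth = "zu"  ["zu"]
5. n2.cnt = -8  [b.key * -2 + 36]
6. n2.val = 22  [b.key]
7. n2.idx = 21  [21]
8. n5.off = 22  [C₁.idx + 1]
9. n6.lim = false  [terminal]
10. n5.live = false  [g.lim == true]
11. n5.fin = 20  [A.off - 2]
12. n7.acc = 20  [C₁.idx - 1]
13. n7.env = "ym"  ["ym"]
14. n8.cnt = 3  [terminal]
15. n9.key = 10  [terminal]
16. n10.depth = 24  [terminal]
17. n7.cnt = false  [b.key > 10]
18. n1.depth = "zuv"  [C₁.depth ++ "v"]
19. n1.cnt = 9  [A.fin * 2 - 31]
20. n1.val = -2  [C₁.cnt + 6]
21. n1.idx = 29  [len(C₁.depth) + 27]
22. n12.key = 12  [terminal]
23. n13.key = 15  [terminal]
24. n11.depth = "mr"  ["mr"]
25. n11.cnt = 13  [b₀.key * 2 - 11]
26. n11.val = 20  [b₀.key + 8]
27. n11.idx = 28  [b₁.key + b₀.key + 1]
28. n0.hot = false  [false]
29. n0.wid = true  [C₁.val == 20]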